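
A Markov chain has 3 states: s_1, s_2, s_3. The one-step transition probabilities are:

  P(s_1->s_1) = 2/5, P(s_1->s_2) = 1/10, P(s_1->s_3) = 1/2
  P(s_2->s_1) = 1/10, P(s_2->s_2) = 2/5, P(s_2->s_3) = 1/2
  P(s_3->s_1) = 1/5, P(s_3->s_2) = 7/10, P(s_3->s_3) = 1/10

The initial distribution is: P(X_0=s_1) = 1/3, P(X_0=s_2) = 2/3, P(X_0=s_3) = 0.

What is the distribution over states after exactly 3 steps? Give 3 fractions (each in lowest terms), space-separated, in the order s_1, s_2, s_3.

Propagating the distribution step by step (d_{t+1} = d_t * P):
d_0 = (s_1=1/3, s_2=2/3, s_3=0)
  d_1[s_1] = 1/3*2/5 + 2/3*1/10 + 0*1/5 = 1/5
  d_1[s_2] = 1/3*1/10 + 2/3*2/5 + 0*7/10 = 3/10
  d_1[s_3] = 1/3*1/2 + 2/3*1/2 + 0*1/10 = 1/2
d_1 = (s_1=1/5, s_2=3/10, s_3=1/2)
  d_2[s_1] = 1/5*2/5 + 3/10*1/10 + 1/2*1/5 = 21/100
  d_2[s_2] = 1/5*1/10 + 3/10*2/5 + 1/2*7/10 = 49/100
  d_2[s_3] = 1/5*1/2 + 3/10*1/2 + 1/2*1/10 = 3/10
d_2 = (s_1=21/100, s_2=49/100, s_3=3/10)
  d_3[s_1] = 21/100*2/5 + 49/100*1/10 + 3/10*1/5 = 193/1000
  d_3[s_2] = 21/100*1/10 + 49/100*2/5 + 3/10*7/10 = 427/1000
  d_3[s_3] = 21/100*1/2 + 49/100*1/2 + 3/10*1/10 = 19/50
d_3 = (s_1=193/1000, s_2=427/1000, s_3=19/50)

Answer: 193/1000 427/1000 19/50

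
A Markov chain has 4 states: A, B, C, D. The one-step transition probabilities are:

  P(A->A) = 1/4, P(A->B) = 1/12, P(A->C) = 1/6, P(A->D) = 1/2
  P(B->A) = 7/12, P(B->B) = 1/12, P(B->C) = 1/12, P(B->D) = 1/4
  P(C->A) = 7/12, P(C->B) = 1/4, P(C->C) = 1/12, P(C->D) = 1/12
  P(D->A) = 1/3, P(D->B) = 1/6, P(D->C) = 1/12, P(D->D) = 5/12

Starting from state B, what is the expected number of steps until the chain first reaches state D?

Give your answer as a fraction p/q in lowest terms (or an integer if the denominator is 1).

Let h_i = expected steps to first reach D from state i.
Boundary: h_D = 0.
First-step equations for the other states:
  h_A = 1 + 1/4*h_A + 1/12*h_B + 1/6*h_C + 1/2*h_D
  h_B = 1 + 7/12*h_A + 1/12*h_B + 1/12*h_C + 1/4*h_D
  h_C = 1 + 7/12*h_A + 1/4*h_B + 1/12*h_C + 1/12*h_D

Substituting h_D = 0 and rearranging gives the linear system (I - Q) h = 1:
  [3/4, -1/12, -1/6] . (h_A, h_B, h_C) = 1
  [-7/12, 11/12, -1/12] . (h_A, h_B, h_C) = 1
  [-7/12, -1/4, 11/12] . (h_A, h_B, h_C) = 1

Solving yields:
  h_A = 948/391
  h_B = 1152/391
  h_C = 1344/391

Starting state is B, so the expected hitting time is h_B = 1152/391.

Answer: 1152/391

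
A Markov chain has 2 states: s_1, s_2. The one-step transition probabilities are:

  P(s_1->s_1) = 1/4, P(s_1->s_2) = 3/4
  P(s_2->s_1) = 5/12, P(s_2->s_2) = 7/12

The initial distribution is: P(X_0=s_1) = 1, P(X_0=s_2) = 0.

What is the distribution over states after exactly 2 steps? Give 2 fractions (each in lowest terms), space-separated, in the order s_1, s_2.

Propagating the distribution step by step (d_{t+1} = d_t * P):
d_0 = (s_1=1, s_2=0)
  d_1[s_1] = 1*1/4 + 0*5/12 = 1/4
  d_1[s_2] = 1*3/4 + 0*7/12 = 3/4
d_1 = (s_1=1/4, s_2=3/4)
  d_2[s_1] = 1/4*1/4 + 3/4*5/12 = 3/8
  d_2[s_2] = 1/4*3/4 + 3/4*7/12 = 5/8
d_2 = (s_1=3/8, s_2=5/8)

Answer: 3/8 5/8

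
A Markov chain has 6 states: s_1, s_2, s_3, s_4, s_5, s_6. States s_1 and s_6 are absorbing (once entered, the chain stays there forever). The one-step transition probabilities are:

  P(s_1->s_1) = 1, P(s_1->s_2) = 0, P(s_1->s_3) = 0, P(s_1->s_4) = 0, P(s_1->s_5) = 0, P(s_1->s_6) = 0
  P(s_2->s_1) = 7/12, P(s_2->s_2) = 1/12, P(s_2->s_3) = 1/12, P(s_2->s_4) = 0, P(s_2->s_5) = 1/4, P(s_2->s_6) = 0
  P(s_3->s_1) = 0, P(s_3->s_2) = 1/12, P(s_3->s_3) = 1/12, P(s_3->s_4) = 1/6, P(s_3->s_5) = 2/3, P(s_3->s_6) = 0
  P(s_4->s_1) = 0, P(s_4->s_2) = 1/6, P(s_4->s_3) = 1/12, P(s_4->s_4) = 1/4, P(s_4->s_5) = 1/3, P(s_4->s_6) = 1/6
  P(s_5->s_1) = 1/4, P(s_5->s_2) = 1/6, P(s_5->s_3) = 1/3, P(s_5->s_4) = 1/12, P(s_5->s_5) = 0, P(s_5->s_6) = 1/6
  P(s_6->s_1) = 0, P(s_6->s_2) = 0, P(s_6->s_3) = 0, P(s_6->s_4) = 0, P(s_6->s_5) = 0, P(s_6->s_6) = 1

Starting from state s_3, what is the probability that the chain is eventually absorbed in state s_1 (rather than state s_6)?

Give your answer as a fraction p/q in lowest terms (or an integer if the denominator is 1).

Let a_i = P(absorbed in s_1 | start in state i).
Boundary conditions: a_s_1 = 1, a_s_6 = 0.
For each transient state i, a_i = sum_j P(i->j) * a_j:
  a_s_2 = 7/12*a_s_1 + 1/12*a_s_2 + 1/12*a_s_3 + 0*a_s_4 + 1/4*a_s_5 + 0*a_s_6
  a_s_3 = 0*a_s_1 + 1/12*a_s_2 + 1/12*a_s_3 + 1/6*a_s_4 + 2/3*a_s_5 + 0*a_s_6
  a_s_4 = 0*a_s_1 + 1/6*a_s_2 + 1/12*a_s_3 + 1/4*a_s_4 + 1/3*a_s_5 + 1/6*a_s_6
  a_s_5 = 1/4*a_s_1 + 1/6*a_s_2 + 1/3*a_s_3 + 1/12*a_s_4 + 0*a_s_5 + 1/6*a_s_6

Substituting a_s_1 = 1 and a_s_6 = 0, rearrange to (I - Q) a = r where r[i] = P(i -> s_1):
  [11/12, -1/12, 0, -1/4] . (a_s_2, a_s_3, a_s_4, a_s_5) = 7/12
  [-1/12, 11/12, -1/6, -2/3] . (a_s_2, a_s_3, a_s_4, a_s_5) = 0
  [-1/6, -1/12, 3/4, -1/3] . (a_s_2, a_s_3, a_s_4, a_s_5) = 0
  [-1/6, -1/3, -1/12, 1] . (a_s_2, a_s_3, a_s_4, a_s_5) = 1/4

Solving yields:
  a_s_2 = 6657/7577
  a_s_3 = 5053/7577
  a_s_4 = 4283/7577
  a_s_5 = 5045/7577

Starting state is s_3, so the absorption probability is a_s_3 = 5053/7577.

Answer: 5053/7577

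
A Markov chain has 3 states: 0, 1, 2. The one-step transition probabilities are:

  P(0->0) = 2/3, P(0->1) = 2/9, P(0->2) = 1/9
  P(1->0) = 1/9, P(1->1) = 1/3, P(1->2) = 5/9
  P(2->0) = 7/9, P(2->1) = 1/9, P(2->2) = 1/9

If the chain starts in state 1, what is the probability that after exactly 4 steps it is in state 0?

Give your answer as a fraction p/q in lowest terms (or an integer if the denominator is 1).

Computing P^4 by repeated multiplication:
P^1 =
  0: [2/3, 2/9, 1/9]
  1: [1/9, 1/3, 5/9]
  2: [7/9, 1/9, 1/9]
P^2 =
  0: [5/9, 19/81, 17/81]
  1: [44/81, 16/81, 7/27]
  2: [50/81, 2/9, 13/81]
P^3 =
  0: [136/243, 164/729, 157/729]
  1: [427/729, 157/729, 145/729]
  2: [409/729, 167/729, 17/81]
P^4 =
  0: [1237/2187, 1465/6561, 1385/6561]
  1: [3734/6561, 490/2187, 1357/6561]
  2: [3692/6561, 1472/6561, 1397/6561]

(P^4)[1 -> 0] = 3734/6561

Answer: 3734/6561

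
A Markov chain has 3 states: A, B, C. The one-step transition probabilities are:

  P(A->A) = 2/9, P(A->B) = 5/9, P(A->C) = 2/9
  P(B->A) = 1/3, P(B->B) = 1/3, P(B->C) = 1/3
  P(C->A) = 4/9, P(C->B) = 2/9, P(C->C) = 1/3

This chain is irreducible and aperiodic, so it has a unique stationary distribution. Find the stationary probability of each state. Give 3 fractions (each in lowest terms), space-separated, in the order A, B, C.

The stationary distribution satisfies pi = pi * P, i.e.:
  pi_A = 2/9*pi_A + 1/3*pi_B + 4/9*pi_C
  pi_B = 5/9*pi_A + 1/3*pi_B + 2/9*pi_C
  pi_C = 2/9*pi_A + 1/3*pi_B + 1/3*pi_C
with normalization: pi_A + pi_B + pi_C = 1.

Using the first 2 balance equations plus normalization, the linear system A*pi = b is:
  [-7/9, 1/3, 4/9] . pi = 0
  [5/9, -2/3, 2/9] . pi = 0
  [1, 1, 1] . pi = 1

Solving yields:
  pi_A = 30/91
  pi_B = 34/91
  pi_C = 27/91

Verification (pi * P):
  30/91*2/9 + 34/91*1/3 + 27/91*4/9 = 30/91 = pi_A  (ok)
  30/91*5/9 + 34/91*1/3 + 27/91*2/9 = 34/91 = pi_B  (ok)
  30/91*2/9 + 34/91*1/3 + 27/91*1/3 = 27/91 = pi_C  (ok)

Answer: 30/91 34/91 27/91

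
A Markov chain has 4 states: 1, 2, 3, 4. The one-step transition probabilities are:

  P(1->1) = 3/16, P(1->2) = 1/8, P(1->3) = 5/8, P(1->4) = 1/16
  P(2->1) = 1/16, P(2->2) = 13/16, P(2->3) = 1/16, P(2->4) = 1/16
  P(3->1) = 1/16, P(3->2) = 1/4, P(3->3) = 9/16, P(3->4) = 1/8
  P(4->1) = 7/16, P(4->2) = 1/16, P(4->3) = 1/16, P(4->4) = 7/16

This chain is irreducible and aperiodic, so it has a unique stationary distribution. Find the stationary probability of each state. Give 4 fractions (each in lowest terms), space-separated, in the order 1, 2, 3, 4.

Answer: 67/533 513/1066 142/533 135/1066

Derivation:
The stationary distribution satisfies pi = pi * P, i.e.:
  pi_1 = 3/16*pi_1 + 1/16*pi_2 + 1/16*pi_3 + 7/16*pi_4
  pi_2 = 1/8*pi_1 + 13/16*pi_2 + 1/4*pi_3 + 1/16*pi_4
  pi_3 = 5/8*pi_1 + 1/16*pi_2 + 9/16*pi_3 + 1/16*pi_4
  pi_4 = 1/16*pi_1 + 1/16*pi_2 + 1/8*pi_3 + 7/16*pi_4
with normalization: pi_1 + pi_2 + pi_3 + pi_4 = 1.

Using the first 3 balance equations plus normalization, the linear system A*pi = b is:
  [-13/16, 1/16, 1/16, 7/16] . pi = 0
  [1/8, -3/16, 1/4, 1/16] . pi = 0
  [5/8, 1/16, -7/16, 1/16] . pi = 0
  [1, 1, 1, 1] . pi = 1

Solving yields:
  pi_1 = 67/533
  pi_2 = 513/1066
  pi_3 = 142/533
  pi_4 = 135/1066

Verification (pi * P):
  67/533*3/16 + 513/1066*1/16 + 142/533*1/16 + 135/1066*7/16 = 67/533 = pi_1  (ok)
  67/533*1/8 + 513/1066*13/16 + 142/533*1/4 + 135/1066*1/16 = 513/1066 = pi_2  (ok)
  67/533*5/8 + 513/1066*1/16 + 142/533*9/16 + 135/1066*1/16 = 142/533 = pi_3  (ok)
  67/533*1/16 + 513/1066*1/16 + 142/533*1/8 + 135/1066*7/16 = 135/1066 = pi_4  (ok)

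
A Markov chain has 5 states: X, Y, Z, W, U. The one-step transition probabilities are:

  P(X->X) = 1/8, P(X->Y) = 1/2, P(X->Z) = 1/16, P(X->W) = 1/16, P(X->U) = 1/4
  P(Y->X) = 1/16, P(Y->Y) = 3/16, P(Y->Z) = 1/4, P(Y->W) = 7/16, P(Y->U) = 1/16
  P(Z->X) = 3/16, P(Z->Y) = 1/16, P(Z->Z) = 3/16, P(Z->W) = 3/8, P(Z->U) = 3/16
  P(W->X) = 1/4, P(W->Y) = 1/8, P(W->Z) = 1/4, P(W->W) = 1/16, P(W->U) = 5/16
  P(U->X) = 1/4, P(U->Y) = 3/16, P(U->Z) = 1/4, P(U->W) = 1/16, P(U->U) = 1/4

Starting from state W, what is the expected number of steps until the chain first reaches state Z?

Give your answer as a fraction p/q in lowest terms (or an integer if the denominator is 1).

Let h_i = expected steps to first reach Z from state i.
Boundary: h_Z = 0.
First-step equations for the other states:
  h_X = 1 + 1/8*h_X + 1/2*h_Y + 1/16*h_Z + 1/16*h_W + 1/4*h_U
  h_Y = 1 + 1/16*h_X + 3/16*h_Y + 1/4*h_Z + 7/16*h_W + 1/16*h_U
  h_W = 1 + 1/4*h_X + 1/8*h_Y + 1/4*h_Z + 1/16*h_W + 5/16*h_U
  h_U = 1 + 1/4*h_X + 3/16*h_Y + 1/4*h_Z + 1/16*h_W + 1/4*h_U

Substituting h_Z = 0 and rearranging gives the linear system (I - Q) h = 1:
  [7/8, -1/2, -1/16, -1/4] . (h_X, h_Y, h_W, h_U) = 1
  [-1/16, 13/16, -7/16, -1/16] . (h_X, h_Y, h_W, h_U) = 1
  [-1/4, -1/8, 15/16, -5/16] . (h_X, h_Y, h_W, h_U) = 1
  [-1/4, -3/16, -1/16, 3/4] . (h_X, h_Y, h_W, h_U) = 1

Solving yields:
  h_X = 30624/5701
  h_Y = 25664/5701
  h_W = 26480/5701
  h_U = 26432/5701

Starting state is W, so the expected hitting time is h_W = 26480/5701.

Answer: 26480/5701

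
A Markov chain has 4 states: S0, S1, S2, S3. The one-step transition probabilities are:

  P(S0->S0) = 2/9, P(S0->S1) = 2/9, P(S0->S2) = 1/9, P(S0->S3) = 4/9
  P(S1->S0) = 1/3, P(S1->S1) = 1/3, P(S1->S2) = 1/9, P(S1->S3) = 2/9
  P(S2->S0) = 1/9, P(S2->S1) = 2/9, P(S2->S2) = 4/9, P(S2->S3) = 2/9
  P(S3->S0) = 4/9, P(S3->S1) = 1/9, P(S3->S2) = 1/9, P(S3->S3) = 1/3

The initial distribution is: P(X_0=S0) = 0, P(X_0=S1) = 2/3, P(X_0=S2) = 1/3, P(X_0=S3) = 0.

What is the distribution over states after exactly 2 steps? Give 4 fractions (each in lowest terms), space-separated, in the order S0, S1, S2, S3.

Propagating the distribution step by step (d_{t+1} = d_t * P):
d_0 = (S0=0, S1=2/3, S2=1/3, S3=0)
  d_1[S0] = 0*2/9 + 2/3*1/3 + 1/3*1/9 + 0*4/9 = 7/27
  d_1[S1] = 0*2/9 + 2/3*1/3 + 1/3*2/9 + 0*1/9 = 8/27
  d_1[S2] = 0*1/9 + 2/3*1/9 + 1/3*4/9 + 0*1/9 = 2/9
  d_1[S3] = 0*4/9 + 2/3*2/9 + 1/3*2/9 + 0*1/3 = 2/9
d_1 = (S0=7/27, S1=8/27, S2=2/9, S3=2/9)
  d_2[S0] = 7/27*2/9 + 8/27*1/3 + 2/9*1/9 + 2/9*4/9 = 68/243
  d_2[S1] = 7/27*2/9 + 8/27*1/3 + 2/9*2/9 + 2/9*1/9 = 56/243
  d_2[S2] = 7/27*1/9 + 8/27*1/9 + 2/9*4/9 + 2/9*1/9 = 5/27
  d_2[S3] = 7/27*4/9 + 8/27*2/9 + 2/9*2/9 + 2/9*1/3 = 74/243
d_2 = (S0=68/243, S1=56/243, S2=5/27, S3=74/243)

Answer: 68/243 56/243 5/27 74/243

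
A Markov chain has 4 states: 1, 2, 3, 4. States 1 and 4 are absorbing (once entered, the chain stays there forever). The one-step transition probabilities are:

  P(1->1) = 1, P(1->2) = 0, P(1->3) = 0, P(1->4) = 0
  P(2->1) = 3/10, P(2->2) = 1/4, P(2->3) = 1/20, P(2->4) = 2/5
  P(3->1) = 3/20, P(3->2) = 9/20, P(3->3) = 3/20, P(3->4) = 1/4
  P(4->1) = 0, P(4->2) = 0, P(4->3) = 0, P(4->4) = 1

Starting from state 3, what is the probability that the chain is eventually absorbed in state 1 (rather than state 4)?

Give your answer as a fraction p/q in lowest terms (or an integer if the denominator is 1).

Answer: 33/82

Derivation:
Let a_i = P(absorbed in 1 | start in state i).
Boundary conditions: a_1 = 1, a_4 = 0.
For each transient state i, a_i = sum_j P(i->j) * a_j:
  a_2 = 3/10*a_1 + 1/4*a_2 + 1/20*a_3 + 2/5*a_4
  a_3 = 3/20*a_1 + 9/20*a_2 + 3/20*a_3 + 1/4*a_4

Substituting a_1 = 1 and a_4 = 0, rearrange to (I - Q) a = r where r[i] = P(i -> 1):
  [3/4, -1/20] . (a_2, a_3) = 3/10
  [-9/20, 17/20] . (a_2, a_3) = 3/20

Solving yields:
  a_2 = 35/82
  a_3 = 33/82

Starting state is 3, so the absorption probability is a_3 = 33/82.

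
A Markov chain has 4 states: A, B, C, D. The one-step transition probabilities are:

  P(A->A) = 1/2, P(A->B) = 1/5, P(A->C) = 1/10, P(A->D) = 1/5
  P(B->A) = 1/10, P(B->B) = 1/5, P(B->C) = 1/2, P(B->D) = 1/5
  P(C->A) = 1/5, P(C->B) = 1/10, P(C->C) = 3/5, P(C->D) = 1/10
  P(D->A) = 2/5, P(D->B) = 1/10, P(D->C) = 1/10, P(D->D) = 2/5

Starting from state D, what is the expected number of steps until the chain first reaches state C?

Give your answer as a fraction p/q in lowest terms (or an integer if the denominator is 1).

Let h_i = expected steps to first reach C from state i.
Boundary: h_C = 0.
First-step equations for the other states:
  h_A = 1 + 1/2*h_A + 1/5*h_B + 1/10*h_C + 1/5*h_D
  h_B = 1 + 1/10*h_A + 1/5*h_B + 1/2*h_C + 1/5*h_D
  h_D = 1 + 2/5*h_A + 1/10*h_B + 1/10*h_C + 2/5*h_D

Substituting h_C = 0 and rearranging gives the linear system (I - Q) h = 1:
  [1/2, -1/5, -1/5] . (h_A, h_B, h_D) = 1
  [-1/10, 4/5, -1/5] . (h_A, h_B, h_D) = 1
  [-2/5, -1/10, 3/5] . (h_A, h_B, h_D) = 1

Solving yields:
  h_A = 100/17
  h_B = 60/17
  h_D = 105/17

Starting state is D, so the expected hitting time is h_D = 105/17.

Answer: 105/17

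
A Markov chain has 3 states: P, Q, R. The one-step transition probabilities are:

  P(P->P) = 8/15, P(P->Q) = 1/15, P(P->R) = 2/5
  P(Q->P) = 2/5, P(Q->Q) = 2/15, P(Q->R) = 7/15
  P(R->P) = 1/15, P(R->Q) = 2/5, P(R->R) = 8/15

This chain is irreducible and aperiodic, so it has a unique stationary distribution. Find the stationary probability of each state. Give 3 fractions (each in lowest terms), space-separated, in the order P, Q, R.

Answer: 49/177 43/177 85/177

Derivation:
The stationary distribution satisfies pi = pi * P, i.e.:
  pi_P = 8/15*pi_P + 2/5*pi_Q + 1/15*pi_R
  pi_Q = 1/15*pi_P + 2/15*pi_Q + 2/5*pi_R
  pi_R = 2/5*pi_P + 7/15*pi_Q + 8/15*pi_R
with normalization: pi_P + pi_Q + pi_R = 1.

Using the first 2 balance equations plus normalization, the linear system A*pi = b is:
  [-7/15, 2/5, 1/15] . pi = 0
  [1/15, -13/15, 2/5] . pi = 0
  [1, 1, 1] . pi = 1

Solving yields:
  pi_P = 49/177
  pi_Q = 43/177
  pi_R = 85/177

Verification (pi * P):
  49/177*8/15 + 43/177*2/5 + 85/177*1/15 = 49/177 = pi_P  (ok)
  49/177*1/15 + 43/177*2/15 + 85/177*2/5 = 43/177 = pi_Q  (ok)
  49/177*2/5 + 43/177*7/15 + 85/177*8/15 = 85/177 = pi_R  (ok)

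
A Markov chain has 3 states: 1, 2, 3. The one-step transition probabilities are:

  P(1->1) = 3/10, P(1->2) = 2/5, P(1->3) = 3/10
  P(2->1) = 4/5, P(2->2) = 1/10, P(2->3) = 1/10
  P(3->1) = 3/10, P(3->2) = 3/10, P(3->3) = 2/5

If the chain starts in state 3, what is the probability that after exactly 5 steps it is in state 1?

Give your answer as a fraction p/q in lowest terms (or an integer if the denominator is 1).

Computing P^5 by repeated multiplication:
P^1 =
  1: [3/10, 2/5, 3/10]
  2: [4/5, 1/10, 1/10]
  3: [3/10, 3/10, 2/5]
P^2 =
  1: [1/2, 1/4, 1/4]
  2: [7/20, 9/25, 29/100]
  3: [9/20, 27/100, 7/25]
P^3 =
  1: [17/40, 3/10, 11/40]
  2: [12/25, 263/1000, 257/1000]
  3: [87/200, 291/1000, 137/500]
P^4 =
  1: [9/20, 113/400, 107/400]
  2: [863/2000, 1477/5000, 2731/10000]
  3: [891/2000, 2853/10000, 673/2500]
P^5 =
  1: [353/800, 577/2000, 1081/4000]
  2: [4477/10000, 28407/100000, 26823/100000]
  3: [8853/20000, 28749/100000, 13493/50000]

(P^5)[3 -> 1] = 8853/20000

Answer: 8853/20000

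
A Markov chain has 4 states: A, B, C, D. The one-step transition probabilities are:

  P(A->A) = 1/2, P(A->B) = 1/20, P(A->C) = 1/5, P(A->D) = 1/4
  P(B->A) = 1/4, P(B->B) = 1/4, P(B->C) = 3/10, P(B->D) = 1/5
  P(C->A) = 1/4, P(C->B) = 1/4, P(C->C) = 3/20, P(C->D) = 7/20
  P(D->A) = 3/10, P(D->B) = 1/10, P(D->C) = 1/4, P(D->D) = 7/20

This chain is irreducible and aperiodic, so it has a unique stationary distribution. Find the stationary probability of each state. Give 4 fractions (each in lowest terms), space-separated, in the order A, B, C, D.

Answer: 2080/5893 797/5893 1281/5893 1735/5893

Derivation:
The stationary distribution satisfies pi = pi * P, i.e.:
  pi_A = 1/2*pi_A + 1/4*pi_B + 1/4*pi_C + 3/10*pi_D
  pi_B = 1/20*pi_A + 1/4*pi_B + 1/4*pi_C + 1/10*pi_D
  pi_C = 1/5*pi_A + 3/10*pi_B + 3/20*pi_C + 1/4*pi_D
  pi_D = 1/4*pi_A + 1/5*pi_B + 7/20*pi_C + 7/20*pi_D
with normalization: pi_A + pi_B + pi_C + pi_D = 1.

Using the first 3 balance equations plus normalization, the linear system A*pi = b is:
  [-1/2, 1/4, 1/4, 3/10] . pi = 0
  [1/20, -3/4, 1/4, 1/10] . pi = 0
  [1/5, 3/10, -17/20, 1/4] . pi = 0
  [1, 1, 1, 1] . pi = 1

Solving yields:
  pi_A = 2080/5893
  pi_B = 797/5893
  pi_C = 1281/5893
  pi_D = 1735/5893

Verification (pi * P):
  2080/5893*1/2 + 797/5893*1/4 + 1281/5893*1/4 + 1735/5893*3/10 = 2080/5893 = pi_A  (ok)
  2080/5893*1/20 + 797/5893*1/4 + 1281/5893*1/4 + 1735/5893*1/10 = 797/5893 = pi_B  (ok)
  2080/5893*1/5 + 797/5893*3/10 + 1281/5893*3/20 + 1735/5893*1/4 = 1281/5893 = pi_C  (ok)
  2080/5893*1/4 + 797/5893*1/5 + 1281/5893*7/20 + 1735/5893*7/20 = 1735/5893 = pi_D  (ok)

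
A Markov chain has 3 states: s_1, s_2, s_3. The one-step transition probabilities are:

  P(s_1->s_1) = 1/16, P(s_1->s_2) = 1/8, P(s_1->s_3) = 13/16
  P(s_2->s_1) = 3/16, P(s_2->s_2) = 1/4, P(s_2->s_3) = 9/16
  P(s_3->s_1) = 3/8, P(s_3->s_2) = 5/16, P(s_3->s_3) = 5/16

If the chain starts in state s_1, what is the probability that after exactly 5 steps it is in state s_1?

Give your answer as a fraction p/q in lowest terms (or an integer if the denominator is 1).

Answer: 32015/131072

Derivation:
Computing P^5 by repeated multiplication:
P^1 =
  s_1: [1/16, 1/8, 13/16]
  s_2: [3/16, 1/4, 9/16]
  s_3: [3/8, 5/16, 5/16]
P^2 =
  s_1: [85/256, 75/256, 3/8]
  s_2: [69/256, 67/256, 15/32]
  s_3: [51/256, 57/256, 37/64]
P^3 =
  s_1: [443/2048, 475/2048, 565/1024]
  s_2: [495/2048, 503/2048, 525/1024]
  s_3: [555/2048, 535/2048, 479/1024]
P^4 =
  s_1: [1081/4096, 2109/8192, 3921/8192]
  s_2: [519/2048, 2063/8192, 4053/8192]
  s_3: [1977/8192, 1005/4096, 4205/8192]
P^5 =
  s_1: [32015/131072, 32365/131072, 16673/32768]
  s_2: [32583/131072, 32669/131072, 16455/32768]
  s_3: [33237/131072, 33019/131072, 4051/8192]

(P^5)[s_1 -> s_1] = 32015/131072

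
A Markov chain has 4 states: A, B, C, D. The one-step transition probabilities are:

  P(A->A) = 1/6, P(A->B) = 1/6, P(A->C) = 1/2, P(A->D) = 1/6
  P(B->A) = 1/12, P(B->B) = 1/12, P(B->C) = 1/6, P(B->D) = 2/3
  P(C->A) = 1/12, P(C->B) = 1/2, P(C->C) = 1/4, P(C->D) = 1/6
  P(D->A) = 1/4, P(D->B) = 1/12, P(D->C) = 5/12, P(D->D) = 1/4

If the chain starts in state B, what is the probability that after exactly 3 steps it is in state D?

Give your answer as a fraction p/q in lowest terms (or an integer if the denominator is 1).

Answer: 29/108

Derivation:
Computing P^3 by repeated multiplication:
P^1 =
  A: [1/6, 1/6, 1/2, 1/6]
  B: [1/12, 1/12, 1/6, 2/3]
  C: [1/12, 1/2, 1/4, 1/6]
  D: [1/4, 1/12, 5/12, 1/4]
P^2 =
  A: [1/8, 11/36, 11/36, 19/72]
  B: [29/144, 23/144, 3/8, 19/72]
  C: [17/144, 7/36, 37/144, 31/72]
  D: [7/48, 5/18, 25/72, 11/48]
P^3 =
  A: [119/864, 191/864, 259/864, 295/864]
  B: [83/576, 443/1728, 143/432, 29/108]
  C: [95/576, 173/864, 193/576, 259/864]
  D: [77/576, 415/1728, 521/1728, 187/576]

(P^3)[B -> D] = 29/108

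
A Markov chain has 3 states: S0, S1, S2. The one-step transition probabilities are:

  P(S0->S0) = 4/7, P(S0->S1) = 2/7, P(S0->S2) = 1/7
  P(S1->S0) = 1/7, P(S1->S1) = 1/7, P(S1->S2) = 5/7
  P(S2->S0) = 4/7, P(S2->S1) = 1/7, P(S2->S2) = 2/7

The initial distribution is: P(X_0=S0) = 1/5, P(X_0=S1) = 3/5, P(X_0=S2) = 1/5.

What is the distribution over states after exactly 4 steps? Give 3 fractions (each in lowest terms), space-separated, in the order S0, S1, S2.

Answer: 5759/12005 2557/12005 527/1715

Derivation:
Propagating the distribution step by step (d_{t+1} = d_t * P):
d_0 = (S0=1/5, S1=3/5, S2=1/5)
  d_1[S0] = 1/5*4/7 + 3/5*1/7 + 1/5*4/7 = 11/35
  d_1[S1] = 1/5*2/7 + 3/5*1/7 + 1/5*1/7 = 6/35
  d_1[S2] = 1/5*1/7 + 3/5*5/7 + 1/5*2/7 = 18/35
d_1 = (S0=11/35, S1=6/35, S2=18/35)
  d_2[S0] = 11/35*4/7 + 6/35*1/7 + 18/35*4/7 = 122/245
  d_2[S1] = 11/35*2/7 + 6/35*1/7 + 18/35*1/7 = 46/245
  d_2[S2] = 11/35*1/7 + 6/35*5/7 + 18/35*2/7 = 11/35
d_2 = (S0=122/245, S1=46/245, S2=11/35)
  d_3[S0] = 122/245*4/7 + 46/245*1/7 + 11/35*4/7 = 842/1715
  d_3[S1] = 122/245*2/7 + 46/245*1/7 + 11/35*1/7 = 367/1715
  d_3[S2] = 122/245*1/7 + 46/245*5/7 + 11/35*2/7 = 506/1715
d_3 = (S0=842/1715, S1=367/1715, S2=506/1715)
  d_4[S0] = 842/1715*4/7 + 367/1715*1/7 + 506/1715*4/7 = 5759/12005
  d_4[S1] = 842/1715*2/7 + 367/1715*1/7 + 506/1715*1/7 = 2557/12005
  d_4[S2] = 842/1715*1/7 + 367/1715*5/7 + 506/1715*2/7 = 527/1715
d_4 = (S0=5759/12005, S1=2557/12005, S2=527/1715)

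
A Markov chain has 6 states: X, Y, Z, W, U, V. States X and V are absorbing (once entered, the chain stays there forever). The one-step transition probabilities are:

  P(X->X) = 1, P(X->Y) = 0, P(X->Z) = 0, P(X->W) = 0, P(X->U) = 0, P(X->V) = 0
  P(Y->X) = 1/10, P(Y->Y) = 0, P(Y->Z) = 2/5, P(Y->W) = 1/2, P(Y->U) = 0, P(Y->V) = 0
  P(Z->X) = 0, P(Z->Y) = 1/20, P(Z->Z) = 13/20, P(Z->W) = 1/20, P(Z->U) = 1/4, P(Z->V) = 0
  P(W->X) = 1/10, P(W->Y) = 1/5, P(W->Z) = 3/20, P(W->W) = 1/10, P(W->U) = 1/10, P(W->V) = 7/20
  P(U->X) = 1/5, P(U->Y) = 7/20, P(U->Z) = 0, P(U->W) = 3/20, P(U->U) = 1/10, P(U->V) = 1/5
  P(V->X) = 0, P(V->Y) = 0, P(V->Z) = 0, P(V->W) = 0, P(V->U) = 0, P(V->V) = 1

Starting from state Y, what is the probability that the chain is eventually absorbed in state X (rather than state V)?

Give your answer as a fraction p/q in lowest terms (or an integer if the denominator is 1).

Let a_i = P(absorbed in X | start in state i).
Boundary conditions: a_X = 1, a_V = 0.
For each transient state i, a_i = sum_j P(i->j) * a_j:
  a_Y = 1/10*a_X + 0*a_Y + 2/5*a_Z + 1/2*a_W + 0*a_U + 0*a_V
  a_Z = 0*a_X + 1/20*a_Y + 13/20*a_Z + 1/20*a_W + 1/4*a_U + 0*a_V
  a_W = 1/10*a_X + 1/5*a_Y + 3/20*a_Z + 1/10*a_W + 1/10*a_U + 7/20*a_V
  a_U = 1/5*a_X + 7/20*a_Y + 0*a_Z + 3/20*a_W + 1/10*a_U + 1/5*a_V

Substituting a_X = 1 and a_V = 0, rearrange to (I - Q) a = r where r[i] = P(i -> X):
  [1, -2/5, -1/2, 0] . (a_Y, a_Z, a_W, a_U) = 1/10
  [-1/20, 7/20, -1/20, -1/4] . (a_Y, a_Z, a_W, a_U) = 0
  [-1/5, -3/20, 9/10, -1/10] . (a_Y, a_Z, a_W, a_U) = 1/10
  [-7/20, 0, -3/20, 9/10] . (a_Y, a_Z, a_W, a_U) = 1/5

Solving yields:
  a_Y = 1901/4363
  a_Z = 1868/4363
  a_W = 1435/4363
  a_U = 1948/4363

Starting state is Y, so the absorption probability is a_Y = 1901/4363.

Answer: 1901/4363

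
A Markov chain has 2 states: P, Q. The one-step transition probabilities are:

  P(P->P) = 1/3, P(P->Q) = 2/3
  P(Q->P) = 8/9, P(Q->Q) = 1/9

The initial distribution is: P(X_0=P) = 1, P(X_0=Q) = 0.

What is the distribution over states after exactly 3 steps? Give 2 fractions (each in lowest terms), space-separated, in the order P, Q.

Propagating the distribution step by step (d_{t+1} = d_t * P):
d_0 = (P=1, Q=0)
  d_1[P] = 1*1/3 + 0*8/9 = 1/3
  d_1[Q] = 1*2/3 + 0*1/9 = 2/3
d_1 = (P=1/3, Q=2/3)
  d_2[P] = 1/3*1/3 + 2/3*8/9 = 19/27
  d_2[Q] = 1/3*2/3 + 2/3*1/9 = 8/27
d_2 = (P=19/27, Q=8/27)
  d_3[P] = 19/27*1/3 + 8/27*8/9 = 121/243
  d_3[Q] = 19/27*2/3 + 8/27*1/9 = 122/243
d_3 = (P=121/243, Q=122/243)

Answer: 121/243 122/243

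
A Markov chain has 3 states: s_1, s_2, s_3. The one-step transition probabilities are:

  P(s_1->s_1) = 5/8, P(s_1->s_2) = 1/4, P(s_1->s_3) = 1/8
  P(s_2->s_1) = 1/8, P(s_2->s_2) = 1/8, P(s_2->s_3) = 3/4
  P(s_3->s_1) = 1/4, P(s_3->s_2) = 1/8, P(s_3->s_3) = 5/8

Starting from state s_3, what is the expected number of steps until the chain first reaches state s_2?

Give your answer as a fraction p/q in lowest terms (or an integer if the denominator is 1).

Let h_i = expected steps to first reach s_2 from state i.
Boundary: h_s_2 = 0.
First-step equations for the other states:
  h_s_1 = 1 + 5/8*h_s_1 + 1/4*h_s_2 + 1/8*h_s_3
  h_s_3 = 1 + 1/4*h_s_1 + 1/8*h_s_2 + 5/8*h_s_3

Substituting h_s_2 = 0 and rearranging gives the linear system (I - Q) h = 1:
  [3/8, -1/8] . (h_s_1, h_s_3) = 1
  [-1/4, 3/8] . (h_s_1, h_s_3) = 1

Solving yields:
  h_s_1 = 32/7
  h_s_3 = 40/7

Starting state is s_3, so the expected hitting time is h_s_3 = 40/7.

Answer: 40/7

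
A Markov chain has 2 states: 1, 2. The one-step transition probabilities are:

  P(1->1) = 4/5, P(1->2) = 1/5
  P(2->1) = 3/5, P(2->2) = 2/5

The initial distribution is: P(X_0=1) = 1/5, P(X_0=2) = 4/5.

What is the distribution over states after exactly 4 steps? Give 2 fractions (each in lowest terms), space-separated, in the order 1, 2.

Propagating the distribution step by step (d_{t+1} = d_t * P):
d_0 = (1=1/5, 2=4/5)
  d_1[1] = 1/5*4/5 + 4/5*3/5 = 16/25
  d_1[2] = 1/5*1/5 + 4/5*2/5 = 9/25
d_1 = (1=16/25, 2=9/25)
  d_2[1] = 16/25*4/5 + 9/25*3/5 = 91/125
  d_2[2] = 16/25*1/5 + 9/25*2/5 = 34/125
d_2 = (1=91/125, 2=34/125)
  d_3[1] = 91/125*4/5 + 34/125*3/5 = 466/625
  d_3[2] = 91/125*1/5 + 34/125*2/5 = 159/625
d_3 = (1=466/625, 2=159/625)
  d_4[1] = 466/625*4/5 + 159/625*3/5 = 2341/3125
  d_4[2] = 466/625*1/5 + 159/625*2/5 = 784/3125
d_4 = (1=2341/3125, 2=784/3125)

Answer: 2341/3125 784/3125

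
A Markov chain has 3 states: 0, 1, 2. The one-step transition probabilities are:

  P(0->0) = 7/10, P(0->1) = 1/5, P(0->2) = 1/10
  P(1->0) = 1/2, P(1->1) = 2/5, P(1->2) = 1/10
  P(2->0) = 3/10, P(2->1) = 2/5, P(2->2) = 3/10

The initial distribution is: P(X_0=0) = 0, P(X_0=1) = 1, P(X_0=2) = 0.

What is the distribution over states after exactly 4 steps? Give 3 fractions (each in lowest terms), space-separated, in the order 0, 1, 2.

Propagating the distribution step by step (d_{t+1} = d_t * P):
d_0 = (0=0, 1=1, 2=0)
  d_1[0] = 0*7/10 + 1*1/2 + 0*3/10 = 1/2
  d_1[1] = 0*1/5 + 1*2/5 + 0*2/5 = 2/5
  d_1[2] = 0*1/10 + 1*1/10 + 0*3/10 = 1/10
d_1 = (0=1/2, 1=2/5, 2=1/10)
  d_2[0] = 1/2*7/10 + 2/5*1/2 + 1/10*3/10 = 29/50
  d_2[1] = 1/2*1/5 + 2/5*2/5 + 1/10*2/5 = 3/10
  d_2[2] = 1/2*1/10 + 2/5*1/10 + 1/10*3/10 = 3/25
d_2 = (0=29/50, 1=3/10, 2=3/25)
  d_3[0] = 29/50*7/10 + 3/10*1/2 + 3/25*3/10 = 74/125
  d_3[1] = 29/50*1/5 + 3/10*2/5 + 3/25*2/5 = 71/250
  d_3[2] = 29/50*1/10 + 3/10*1/10 + 3/25*3/10 = 31/250
d_3 = (0=74/125, 1=71/250, 2=31/250)
  d_4[0] = 74/125*7/10 + 71/250*1/2 + 31/250*3/10 = 371/625
  d_4[1] = 74/125*1/5 + 71/250*2/5 + 31/250*2/5 = 176/625
  d_4[2] = 74/125*1/10 + 71/250*1/10 + 31/250*3/10 = 78/625
d_4 = (0=371/625, 1=176/625, 2=78/625)

Answer: 371/625 176/625 78/625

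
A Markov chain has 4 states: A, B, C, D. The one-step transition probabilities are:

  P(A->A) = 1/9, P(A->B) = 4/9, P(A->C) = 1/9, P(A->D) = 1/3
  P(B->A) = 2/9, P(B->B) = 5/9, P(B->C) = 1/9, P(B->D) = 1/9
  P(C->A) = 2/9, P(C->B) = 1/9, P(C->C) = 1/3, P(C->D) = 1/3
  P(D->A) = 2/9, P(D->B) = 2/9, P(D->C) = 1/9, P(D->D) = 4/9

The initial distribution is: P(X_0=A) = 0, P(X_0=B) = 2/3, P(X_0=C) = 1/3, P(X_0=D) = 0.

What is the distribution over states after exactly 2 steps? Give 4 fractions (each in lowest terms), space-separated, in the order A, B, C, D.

Answer: 16/81 94/243 37/243 64/243

Derivation:
Propagating the distribution step by step (d_{t+1} = d_t * P):
d_0 = (A=0, B=2/3, C=1/3, D=0)
  d_1[A] = 0*1/9 + 2/3*2/9 + 1/3*2/9 + 0*2/9 = 2/9
  d_1[B] = 0*4/9 + 2/3*5/9 + 1/3*1/9 + 0*2/9 = 11/27
  d_1[C] = 0*1/9 + 2/3*1/9 + 1/3*1/3 + 0*1/9 = 5/27
  d_1[D] = 0*1/3 + 2/3*1/9 + 1/3*1/3 + 0*4/9 = 5/27
d_1 = (A=2/9, B=11/27, C=5/27, D=5/27)
  d_2[A] = 2/9*1/9 + 11/27*2/9 + 5/27*2/9 + 5/27*2/9 = 16/81
  d_2[B] = 2/9*4/9 + 11/27*5/9 + 5/27*1/9 + 5/27*2/9 = 94/243
  d_2[C] = 2/9*1/9 + 11/27*1/9 + 5/27*1/3 + 5/27*1/9 = 37/243
  d_2[D] = 2/9*1/3 + 11/27*1/9 + 5/27*1/3 + 5/27*4/9 = 64/243
d_2 = (A=16/81, B=94/243, C=37/243, D=64/243)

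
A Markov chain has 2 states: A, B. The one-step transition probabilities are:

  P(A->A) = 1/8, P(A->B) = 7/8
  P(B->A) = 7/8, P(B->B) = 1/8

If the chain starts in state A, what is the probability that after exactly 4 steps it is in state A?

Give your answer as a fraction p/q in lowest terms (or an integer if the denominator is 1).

Answer: 337/512

Derivation:
Computing P^4 by repeated multiplication:
P^1 =
  A: [1/8, 7/8]
  B: [7/8, 1/8]
P^2 =
  A: [25/32, 7/32]
  B: [7/32, 25/32]
P^3 =
  A: [37/128, 91/128]
  B: [91/128, 37/128]
P^4 =
  A: [337/512, 175/512]
  B: [175/512, 337/512]

(P^4)[A -> A] = 337/512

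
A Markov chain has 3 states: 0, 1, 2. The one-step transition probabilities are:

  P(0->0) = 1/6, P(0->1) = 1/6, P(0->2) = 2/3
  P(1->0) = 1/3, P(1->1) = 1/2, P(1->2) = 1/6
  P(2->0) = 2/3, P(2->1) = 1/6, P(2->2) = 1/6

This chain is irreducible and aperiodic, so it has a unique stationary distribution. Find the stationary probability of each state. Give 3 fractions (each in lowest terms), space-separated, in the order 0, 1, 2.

The stationary distribution satisfies pi = pi * P, i.e.:
  pi_0 = 1/6*pi_0 + 1/3*pi_1 + 2/3*pi_2
  pi_1 = 1/6*pi_0 + 1/2*pi_1 + 1/6*pi_2
  pi_2 = 2/3*pi_0 + 1/6*pi_1 + 1/6*pi_2
with normalization: pi_0 + pi_1 + pi_2 = 1.

Using the first 2 balance equations plus normalization, the linear system A*pi = b is:
  [-5/6, 1/3, 2/3] . pi = 0
  [1/6, -1/2, 1/6] . pi = 0
  [1, 1, 1] . pi = 1

Solving yields:
  pi_0 = 7/18
  pi_1 = 1/4
  pi_2 = 13/36

Verification (pi * P):
  7/18*1/6 + 1/4*1/3 + 13/36*2/3 = 7/18 = pi_0  (ok)
  7/18*1/6 + 1/4*1/2 + 13/36*1/6 = 1/4 = pi_1  (ok)
  7/18*2/3 + 1/4*1/6 + 13/36*1/6 = 13/36 = pi_2  (ok)

Answer: 7/18 1/4 13/36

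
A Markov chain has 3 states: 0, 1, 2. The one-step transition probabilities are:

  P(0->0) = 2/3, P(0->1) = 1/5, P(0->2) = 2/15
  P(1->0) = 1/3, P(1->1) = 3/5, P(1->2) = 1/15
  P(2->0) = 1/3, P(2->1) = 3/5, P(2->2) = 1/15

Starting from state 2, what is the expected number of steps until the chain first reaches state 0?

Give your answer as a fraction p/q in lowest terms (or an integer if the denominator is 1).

Let h_i = expected steps to first reach 0 from state i.
Boundary: h_0 = 0.
First-step equations for the other states:
  h_1 = 1 + 1/3*h_0 + 3/5*h_1 + 1/15*h_2
  h_2 = 1 + 1/3*h_0 + 3/5*h_1 + 1/15*h_2

Substituting h_0 = 0 and rearranging gives the linear system (I - Q) h = 1:
  [2/5, -1/15] . (h_1, h_2) = 1
  [-3/5, 14/15] . (h_1, h_2) = 1

Solving yields:
  h_1 = 3
  h_2 = 3

Starting state is 2, so the expected hitting time is h_2 = 3.

Answer: 3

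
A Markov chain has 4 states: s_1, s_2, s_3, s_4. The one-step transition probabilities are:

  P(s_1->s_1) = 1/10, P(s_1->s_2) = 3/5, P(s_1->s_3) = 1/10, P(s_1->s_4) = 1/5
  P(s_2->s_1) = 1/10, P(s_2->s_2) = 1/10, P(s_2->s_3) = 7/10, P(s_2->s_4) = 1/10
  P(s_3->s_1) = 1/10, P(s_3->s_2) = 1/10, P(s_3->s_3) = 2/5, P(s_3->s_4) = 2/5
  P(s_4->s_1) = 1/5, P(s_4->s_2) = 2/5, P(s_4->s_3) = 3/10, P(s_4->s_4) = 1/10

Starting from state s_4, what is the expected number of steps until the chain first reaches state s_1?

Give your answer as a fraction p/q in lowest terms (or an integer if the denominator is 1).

Answer: 645/88

Derivation:
Let h_i = expected steps to first reach s_1 from state i.
Boundary: h_s_1 = 0.
First-step equations for the other states:
  h_s_2 = 1 + 1/10*h_s_1 + 1/10*h_s_2 + 7/10*h_s_3 + 1/10*h_s_4
  h_s_3 = 1 + 1/10*h_s_1 + 1/10*h_s_2 + 2/5*h_s_3 + 2/5*h_s_4
  h_s_4 = 1 + 1/5*h_s_1 + 2/5*h_s_2 + 3/10*h_s_3 + 1/10*h_s_4

Substituting h_s_1 = 0 and rearranging gives the linear system (I - Q) h = 1:
  [9/10, -7/10, -1/10] . (h_s_2, h_s_3, h_s_4) = 1
  [-1/10, 3/5, -2/5] . (h_s_2, h_s_3, h_s_4) = 1
  [-2/5, -3/10, 9/10] . (h_s_2, h_s_3, h_s_4) = 1

Solving yields:
  h_s_2 = 355/44
  h_s_3 = 695/88
  h_s_4 = 645/88

Starting state is s_4, so the expected hitting time is h_s_4 = 645/88.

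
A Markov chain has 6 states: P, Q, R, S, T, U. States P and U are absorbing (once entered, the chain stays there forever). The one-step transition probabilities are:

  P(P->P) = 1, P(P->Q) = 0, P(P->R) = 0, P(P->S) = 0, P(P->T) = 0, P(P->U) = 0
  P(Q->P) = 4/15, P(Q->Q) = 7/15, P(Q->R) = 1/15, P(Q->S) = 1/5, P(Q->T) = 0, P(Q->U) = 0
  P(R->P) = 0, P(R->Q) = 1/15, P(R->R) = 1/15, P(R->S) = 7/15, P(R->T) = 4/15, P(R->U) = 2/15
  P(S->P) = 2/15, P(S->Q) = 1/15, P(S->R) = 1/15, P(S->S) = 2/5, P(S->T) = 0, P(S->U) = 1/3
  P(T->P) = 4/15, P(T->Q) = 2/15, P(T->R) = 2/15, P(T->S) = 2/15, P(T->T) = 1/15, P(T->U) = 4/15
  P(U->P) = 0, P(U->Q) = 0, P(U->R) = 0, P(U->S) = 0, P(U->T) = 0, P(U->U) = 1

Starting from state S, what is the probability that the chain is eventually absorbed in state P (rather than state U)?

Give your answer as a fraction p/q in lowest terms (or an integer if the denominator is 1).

Let a_i = P(absorbed in P | start in state i).
Boundary conditions: a_P = 1, a_U = 0.
For each transient state i, a_i = sum_j P(i->j) * a_j:
  a_Q = 4/15*a_P + 7/15*a_Q + 1/15*a_R + 1/5*a_S + 0*a_T + 0*a_U
  a_R = 0*a_P + 1/15*a_Q + 1/15*a_R + 7/15*a_S + 4/15*a_T + 2/15*a_U
  a_S = 2/15*a_P + 1/15*a_Q + 1/15*a_R + 2/5*a_S + 0*a_T + 1/3*a_U
  a_T = 4/15*a_P + 2/15*a_Q + 2/15*a_R + 2/15*a_S + 1/15*a_T + 4/15*a_U

Substituting a_P = 1 and a_U = 0, rearrange to (I - Q) a = r where r[i] = P(i -> P):
  [8/15, -1/15, -1/5, 0] . (a_Q, a_R, a_S, a_T) = 4/15
  [-1/15, 14/15, -7/15, -4/15] . (a_Q, a_R, a_S, a_T) = 0
  [-1/15, -1/15, 3/5, 0] . (a_Q, a_R, a_S, a_T) = 2/15
  [-2/15, -2/15, -2/15, 14/15] . (a_Q, a_R, a_S, a_T) = 4/15

Solving yields:
  a_Q = 3938/5877
  a_R = 2074/5877
  a_S = 658/1959
  a_T = 940/1959

Starting state is S, so the absorption probability is a_S = 658/1959.

Answer: 658/1959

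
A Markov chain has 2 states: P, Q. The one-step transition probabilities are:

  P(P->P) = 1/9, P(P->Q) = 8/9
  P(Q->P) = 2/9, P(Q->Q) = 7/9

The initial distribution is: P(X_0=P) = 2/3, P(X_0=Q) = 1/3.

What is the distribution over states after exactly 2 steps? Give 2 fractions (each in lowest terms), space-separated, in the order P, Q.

Propagating the distribution step by step (d_{t+1} = d_t * P):
d_0 = (P=2/3, Q=1/3)
  d_1[P] = 2/3*1/9 + 1/3*2/9 = 4/27
  d_1[Q] = 2/3*8/9 + 1/3*7/9 = 23/27
d_1 = (P=4/27, Q=23/27)
  d_2[P] = 4/27*1/9 + 23/27*2/9 = 50/243
  d_2[Q] = 4/27*8/9 + 23/27*7/9 = 193/243
d_2 = (P=50/243, Q=193/243)

Answer: 50/243 193/243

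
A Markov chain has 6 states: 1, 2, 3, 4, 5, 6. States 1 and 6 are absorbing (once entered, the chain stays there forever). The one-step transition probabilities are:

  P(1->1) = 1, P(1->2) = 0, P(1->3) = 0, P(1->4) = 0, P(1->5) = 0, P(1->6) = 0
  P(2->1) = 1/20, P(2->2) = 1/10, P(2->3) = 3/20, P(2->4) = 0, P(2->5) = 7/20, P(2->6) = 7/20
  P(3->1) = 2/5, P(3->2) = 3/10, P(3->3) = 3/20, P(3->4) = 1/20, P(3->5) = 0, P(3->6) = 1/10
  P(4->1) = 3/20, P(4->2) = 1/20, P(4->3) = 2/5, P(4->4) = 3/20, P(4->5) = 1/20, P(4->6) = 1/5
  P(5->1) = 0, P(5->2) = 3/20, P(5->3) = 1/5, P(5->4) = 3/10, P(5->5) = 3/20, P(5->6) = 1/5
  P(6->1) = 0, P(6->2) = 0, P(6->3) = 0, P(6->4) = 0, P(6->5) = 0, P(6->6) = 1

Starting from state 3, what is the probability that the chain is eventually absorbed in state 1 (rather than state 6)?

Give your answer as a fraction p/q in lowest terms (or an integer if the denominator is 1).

Let a_i = P(absorbed in 1 | start in state i).
Boundary conditions: a_1 = 1, a_6 = 0.
For each transient state i, a_i = sum_j P(i->j) * a_j:
  a_2 = 1/20*a_1 + 1/10*a_2 + 3/20*a_3 + 0*a_4 + 7/20*a_5 + 7/20*a_6
  a_3 = 2/5*a_1 + 3/10*a_2 + 3/20*a_3 + 1/20*a_4 + 0*a_5 + 1/10*a_6
  a_4 = 3/20*a_1 + 1/20*a_2 + 2/5*a_3 + 3/20*a_4 + 1/20*a_5 + 1/5*a_6
  a_5 = 0*a_1 + 3/20*a_2 + 1/5*a_3 + 3/10*a_4 + 3/20*a_5 + 1/5*a_6

Substituting a_1 = 1 and a_6 = 0, rearrange to (I - Q) a = r where r[i] = P(i -> 1):
  [9/10, -3/20, 0, -7/20] . (a_2, a_3, a_4, a_5) = 1/20
  [-3/10, 17/20, -1/20, 0] . (a_2, a_3, a_4, a_5) = 2/5
  [-1/20, -2/5, 17/20, -1/20] . (a_2, a_3, a_4, a_5) = 3/20
  [-3/20, -1/5, -3/10, 17/20] . (a_2, a_3, a_4, a_5) = 0

Solving yields:
  a_2 = 20338/67409
  a_3 = 40889/67409
  a_4 = 33813/67409
  a_5 = 25144/67409

Starting state is 3, so the absorption probability is a_3 = 40889/67409.

Answer: 40889/67409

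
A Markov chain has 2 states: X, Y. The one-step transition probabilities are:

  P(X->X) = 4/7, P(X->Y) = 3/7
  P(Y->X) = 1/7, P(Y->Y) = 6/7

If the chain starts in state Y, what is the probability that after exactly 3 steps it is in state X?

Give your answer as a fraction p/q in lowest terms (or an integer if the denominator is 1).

Computing P^3 by repeated multiplication:
P^1 =
  X: [4/7, 3/7]
  Y: [1/7, 6/7]
P^2 =
  X: [19/49, 30/49]
  Y: [10/49, 39/49]
P^3 =
  X: [106/343, 237/343]
  Y: [79/343, 264/343]

(P^3)[Y -> X] = 79/343

Answer: 79/343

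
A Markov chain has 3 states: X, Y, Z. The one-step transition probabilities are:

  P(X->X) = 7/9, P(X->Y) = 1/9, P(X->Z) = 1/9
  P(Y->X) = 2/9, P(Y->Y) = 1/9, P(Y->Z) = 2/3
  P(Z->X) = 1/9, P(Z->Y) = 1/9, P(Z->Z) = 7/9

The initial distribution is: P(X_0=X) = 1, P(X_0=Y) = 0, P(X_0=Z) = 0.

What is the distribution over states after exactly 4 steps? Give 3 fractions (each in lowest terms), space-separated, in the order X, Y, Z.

Propagating the distribution step by step (d_{t+1} = d_t * P):
d_0 = (X=1, Y=0, Z=0)
  d_1[X] = 1*7/9 + 0*2/9 + 0*1/9 = 7/9
  d_1[Y] = 1*1/9 + 0*1/9 + 0*1/9 = 1/9
  d_1[Z] = 1*1/9 + 0*2/3 + 0*7/9 = 1/9
d_1 = (X=7/9, Y=1/9, Z=1/9)
  d_2[X] = 7/9*7/9 + 1/9*2/9 + 1/9*1/9 = 52/81
  d_2[Y] = 7/9*1/9 + 1/9*1/9 + 1/9*1/9 = 1/9
  d_2[Z] = 7/9*1/9 + 1/9*2/3 + 1/9*7/9 = 20/81
d_2 = (X=52/81, Y=1/9, Z=20/81)
  d_3[X] = 52/81*7/9 + 1/9*2/9 + 20/81*1/9 = 134/243
  d_3[Y] = 52/81*1/9 + 1/9*1/9 + 20/81*1/9 = 1/9
  d_3[Z] = 52/81*1/9 + 1/9*2/3 + 20/81*7/9 = 82/243
d_3 = (X=134/243, Y=1/9, Z=82/243)
  d_4[X] = 134/243*7/9 + 1/9*2/9 + 82/243*1/9 = 358/729
  d_4[Y] = 134/243*1/9 + 1/9*1/9 + 82/243*1/9 = 1/9
  d_4[Z] = 134/243*1/9 + 1/9*2/3 + 82/243*7/9 = 290/729
d_4 = (X=358/729, Y=1/9, Z=290/729)

Answer: 358/729 1/9 290/729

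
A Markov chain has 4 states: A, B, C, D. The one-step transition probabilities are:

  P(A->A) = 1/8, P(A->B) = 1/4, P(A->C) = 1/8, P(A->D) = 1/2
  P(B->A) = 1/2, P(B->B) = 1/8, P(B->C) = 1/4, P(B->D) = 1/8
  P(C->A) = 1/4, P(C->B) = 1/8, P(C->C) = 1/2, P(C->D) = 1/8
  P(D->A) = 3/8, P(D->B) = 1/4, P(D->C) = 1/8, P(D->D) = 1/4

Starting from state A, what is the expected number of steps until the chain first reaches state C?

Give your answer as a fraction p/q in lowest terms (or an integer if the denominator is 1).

Answer: 72/11

Derivation:
Let h_i = expected steps to first reach C from state i.
Boundary: h_C = 0.
First-step equations for the other states:
  h_A = 1 + 1/8*h_A + 1/4*h_B + 1/8*h_C + 1/2*h_D
  h_B = 1 + 1/2*h_A + 1/8*h_B + 1/4*h_C + 1/8*h_D
  h_D = 1 + 3/8*h_A + 1/4*h_B + 1/8*h_C + 1/4*h_D

Substituting h_C = 0 and rearranging gives the linear system (I - Q) h = 1:
  [7/8, -1/4, -1/2] . (h_A, h_B, h_D) = 1
  [-1/2, 7/8, -1/8] . (h_A, h_B, h_D) = 1
  [-3/8, -1/4, 3/4] . (h_A, h_B, h_D) = 1

Solving yields:
  h_A = 72/11
  h_B = 64/11
  h_D = 72/11

Starting state is A, so the expected hitting time is h_A = 72/11.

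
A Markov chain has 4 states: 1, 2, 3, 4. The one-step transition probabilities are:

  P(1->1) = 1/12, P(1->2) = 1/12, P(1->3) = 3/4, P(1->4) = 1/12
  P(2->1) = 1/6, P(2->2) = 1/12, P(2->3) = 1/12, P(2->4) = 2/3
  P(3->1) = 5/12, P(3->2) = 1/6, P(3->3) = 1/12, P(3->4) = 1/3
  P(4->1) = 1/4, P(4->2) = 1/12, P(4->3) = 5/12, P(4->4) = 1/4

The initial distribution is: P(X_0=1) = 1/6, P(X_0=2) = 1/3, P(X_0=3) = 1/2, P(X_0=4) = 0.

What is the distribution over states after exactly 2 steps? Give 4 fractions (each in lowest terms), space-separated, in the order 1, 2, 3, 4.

Propagating the distribution step by step (d_{t+1} = d_t * P):
d_0 = (1=1/6, 2=1/3, 3=1/2, 4=0)
  d_1[1] = 1/6*1/12 + 1/3*1/6 + 1/2*5/12 + 0*1/4 = 5/18
  d_1[2] = 1/6*1/12 + 1/3*1/12 + 1/2*1/6 + 0*1/12 = 1/8
  d_1[3] = 1/6*3/4 + 1/3*1/12 + 1/2*1/12 + 0*5/12 = 7/36
  d_1[4] = 1/6*1/12 + 1/3*2/3 + 1/2*1/3 + 0*1/4 = 29/72
d_1 = (1=5/18, 2=1/8, 3=7/36, 4=29/72)
  d_2[1] = 5/18*1/12 + 1/8*1/6 + 7/36*5/12 + 29/72*1/4 = 65/288
  d_2[2] = 5/18*1/12 + 1/8*1/12 + 7/36*1/6 + 29/72*1/12 = 43/432
  d_2[3] = 5/18*3/4 + 1/8*1/12 + 7/36*1/12 + 29/72*5/12 = 29/72
  d_2[4] = 5/18*1/12 + 1/8*2/3 + 7/36*1/3 + 29/72*1/4 = 235/864
d_2 = (1=65/288, 2=43/432, 3=29/72, 4=235/864)

Answer: 65/288 43/432 29/72 235/864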